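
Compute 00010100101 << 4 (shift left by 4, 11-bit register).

Original: 00010100101 (decimal 165)
Shift left by 4 positions
Append 4 zeros on the right and drop the 4 high bits that overflow the 11-bit width
Result: 01001010000 (decimal 592)
Equivalent: 165 << 4 = 165 × 2^4 = 2640, truncated to 11 bits = 592



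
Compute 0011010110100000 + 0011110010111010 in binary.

Add column by column from the right: bit + bit + carry-in; write the sum mod 2, carry 1 when the sum is 2 or 3.
carry:  0111101101000000
        0011010110100000
+       0011110010111010
------------------------
       00111001001011010
(the carry out of the leftmost column, 0, becomes the leading bit)
Decimal check:
  0011010110100000 = 8192 + 4096 + 1024 + 256 + 128 + 32 = 13728
  0011110010111010 = 8192 + 4096 + 2048 + 1024 + 128 + 32 + 16 + 8 + 2 = 15546
  13728 + 15546 = 29274, and 00111001001011010 = 16384 + 8192 + 4096 + 512 + 64 + 16 + 8 + 2 = 29274 ✓



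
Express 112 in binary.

Using repeated division by 2:
112 ÷ 2 = 56 remainder 0
56 ÷ 2 = 28 remainder 0
28 ÷ 2 = 14 remainder 0
14 ÷ 2 = 7 remainder 0
7 ÷ 2 = 3 remainder 1
3 ÷ 2 = 1 remainder 1
1 ÷ 2 = 0 remainder 1
Reading remainders bottom to top: 1110000



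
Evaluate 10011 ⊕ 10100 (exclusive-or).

XOR: 1 when bits differ
  10011
^ 10100
-------
  00111
Decimal: 19 ^ 20 = 7



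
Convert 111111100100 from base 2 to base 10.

Sum of powers of 2 for each 1-bit:
2^2 + 2^5 + 2^6 + 2^7 + 2^8 + 2^9 + 2^10 + 2^11
= 4 + 32 + 64 + 128 + 256 + 512 + 1024 + 2048
= 4068



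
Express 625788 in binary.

Using repeated division by 2:
625788 ÷ 2 = 312894 remainder 0
312894 ÷ 2 = 156447 remainder 0
156447 ÷ 2 = 78223 remainder 1
78223 ÷ 2 = 39111 remainder 1
39111 ÷ 2 = 19555 remainder 1
19555 ÷ 2 = 9777 remainder 1
9777 ÷ 2 = 4888 remainder 1
4888 ÷ 2 = 2444 remainder 0
2444 ÷ 2 = 1222 remainder 0
1222 ÷ 2 = 611 remainder 0
611 ÷ 2 = 305 remainder 1
305 ÷ 2 = 152 remainder 1
152 ÷ 2 = 76 remainder 0
76 ÷ 2 = 38 remainder 0
38 ÷ 2 = 19 remainder 0
19 ÷ 2 = 9 remainder 1
9 ÷ 2 = 4 remainder 1
4 ÷ 2 = 2 remainder 0
2 ÷ 2 = 1 remainder 0
1 ÷ 2 = 0 remainder 1
Reading remainders bottom to top: 10011000110001111100



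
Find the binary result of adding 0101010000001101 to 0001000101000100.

Add column by column from the right: bit + bit + carry-in; write the sum mod 2, carry 1 when the sum is 2 or 3.
carry:  0010000000011000
        0101010000001101
+       0001000101000100
------------------------
       00110010101010001
(the carry out of the leftmost column, 0, becomes the leading bit)
Decimal check:
  0101010000001101 = 16384 + 4096 + 1024 + 8 + 4 + 1 = 21517
  0001000101000100 = 4096 + 256 + 64 + 4 = 4420
  21517 + 4420 = 25937, and 00110010101010001 = 16384 + 8192 + 1024 + 256 + 64 + 16 + 1 = 25937 ✓



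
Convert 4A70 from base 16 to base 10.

Expand by place value (powers of 16):
Digit values: A = 10
4A70 = 4 × 16^3 + 10 × 16^2 + 7 × 16^1 + 0 × 16^0
= 4 × 4096 + 10 × 256 + 7 × 16 + 0 × 1
= 16384 + 2560 + 112 + 0
= 19056



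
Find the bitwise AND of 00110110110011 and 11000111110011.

AND: 1 only when both bits are 1
  00110110110011
& 11000111110011
----------------
  00000110110011
Decimal: 3507 & 12787 = 435



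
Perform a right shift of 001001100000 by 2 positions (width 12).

Original: 001001100000 (decimal 608)
Shift right by 2 positions
Drop the 2 low bits; fill with zeros on the left
Result: 000010011000 (decimal 152)
Equivalent: 608 >> 2 = 608 ÷ 2^2 = 152



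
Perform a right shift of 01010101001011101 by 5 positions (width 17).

Original: 01010101001011101 (decimal 43613)
Shift right by 5 positions
Drop the 5 low bits; fill with zeros on the left
Result: 00000010101010010 (decimal 1362)
Equivalent: 43613 >> 5 = 43613 ÷ 2^5 = 1362



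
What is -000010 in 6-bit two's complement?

Original: 000010
Step 1 - Invert all bits: 111101
Step 2 - Add 1: 111110
Verification: 000010 + 111110 = 1000000; discarding the end carry (carry out of the top bit) leaves the 6-bit value 000000, as required for x + (-x)



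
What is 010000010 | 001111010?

OR: 1 when either bit is 1
  010000010
| 001111010
-----------
  011111010
Decimal: 130 | 122 = 250



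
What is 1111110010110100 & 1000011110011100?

AND: 1 only when both bits are 1
  1111110010110100
& 1000011110011100
------------------
  1000010010010100
Decimal: 64692 & 34716 = 33940



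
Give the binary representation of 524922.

Using repeated division by 2:
524922 ÷ 2 = 262461 remainder 0
262461 ÷ 2 = 131230 remainder 1
131230 ÷ 2 = 65615 remainder 0
65615 ÷ 2 = 32807 remainder 1
32807 ÷ 2 = 16403 remainder 1
16403 ÷ 2 = 8201 remainder 1
8201 ÷ 2 = 4100 remainder 1
4100 ÷ 2 = 2050 remainder 0
2050 ÷ 2 = 1025 remainder 0
1025 ÷ 2 = 512 remainder 1
512 ÷ 2 = 256 remainder 0
256 ÷ 2 = 128 remainder 0
128 ÷ 2 = 64 remainder 0
64 ÷ 2 = 32 remainder 0
32 ÷ 2 = 16 remainder 0
16 ÷ 2 = 8 remainder 0
8 ÷ 2 = 4 remainder 0
4 ÷ 2 = 2 remainder 0
2 ÷ 2 = 1 remainder 0
1 ÷ 2 = 0 remainder 1
Reading remainders bottom to top: 10000000001001111010



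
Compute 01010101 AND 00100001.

AND: 1 only when both bits are 1
  01010101
& 00100001
----------
  00000001
Decimal: 85 & 33 = 1



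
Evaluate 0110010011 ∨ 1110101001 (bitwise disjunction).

OR: 1 when either bit is 1
  0110010011
| 1110101001
------------
  1110111011
Decimal: 403 | 937 = 955



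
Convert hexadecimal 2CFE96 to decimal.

Expand by place value (powers of 16):
Digit values: C = 12, F = 15, E = 14
2CFE96 = 2 × 16^5 + 12 × 16^4 + 15 × 16^3 + 14 × 16^2 + 9 × 16^1 + 6 × 16^0
= 2 × 1048576 + 12 × 65536 + 15 × 4096 + 14 × 256 + 9 × 16 + 6 × 1
= 2097152 + 786432 + 61440 + 3584 + 144 + 6
= 2948758



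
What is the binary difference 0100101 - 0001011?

Method 1 - Direct subtraction (column by column from the right: bit − bit − borrow-in; if negative, add 2 and borrow 1 from the next column):
borrow: 0110100
        0100101
-       0001011
---------------
        0011010

Method 2 - Add two's complement:
Two's complement of 0001011: invert → 1110100, add 1 → 1110101
  0100101
+ 1110101
---------
 10011010  (end carry out of the top bit = 1)
Discarding the end carry: 0011010
Decimal check:
  0100101 = 32 + 4 + 1 = 37
  0001011 = 8 + 2 + 1 = 11
  37 - 11 = 26, and 0011010 = 16 + 8 + 2 = 26 ✓



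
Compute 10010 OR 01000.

OR: 1 when either bit is 1
  10010
| 01000
-------
  11010
Decimal: 18 | 8 = 26



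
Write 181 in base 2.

Using repeated division by 2:
181 ÷ 2 = 90 remainder 1
90 ÷ 2 = 45 remainder 0
45 ÷ 2 = 22 remainder 1
22 ÷ 2 = 11 remainder 0
11 ÷ 2 = 5 remainder 1
5 ÷ 2 = 2 remainder 1
2 ÷ 2 = 1 remainder 0
1 ÷ 2 = 0 remainder 1
Reading remainders bottom to top: 10110101



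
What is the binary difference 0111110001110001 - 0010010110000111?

Method 1 - Direct subtraction (column by column from the right: bit − bit − borrow-in; if negative, add 2 and borrow 1 from the next column):
borrow: 0000111100011100
        0111110001110001
-       0010010110000111
------------------------
        0101011011101010

Method 2 - Add two's complement:
Two's complement of 0010010110000111: invert → 1101101001111000, add 1 → 1101101001111001
  0111110001110001
+ 1101101001111001
------------------
 10101011011101010  (end carry out of the top bit = 1)
Discarding the end carry: 0101011011101010
Decimal check:
  0111110001110001 = 16384 + 8192 + 4096 + 2048 + 1024 + 64 + 32 + 16 + 1 = 31857
  0010010110000111 = 8192 + 1024 + 256 + 128 + 4 + 2 + 1 = 9607
  31857 - 9607 = 22250, and 0101011011101010 = 16384 + 4096 + 1024 + 512 + 128 + 64 + 32 + 8 + 2 = 22250 ✓



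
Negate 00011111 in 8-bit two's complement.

Original: 00011111
Step 1 - Invert all bits: 11100000
Step 2 - Add 1: 11100001
Verification: 00011111 + 11100001 = 100000000; discarding the end carry (carry out of the top bit) leaves the 8-bit value 00000000, as required for x + (-x)



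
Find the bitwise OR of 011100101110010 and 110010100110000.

OR: 1 when either bit is 1
  011100101110010
| 110010100110000
-----------------
  111110101110010
Decimal: 14706 | 25904 = 32114



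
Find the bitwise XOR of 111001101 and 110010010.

XOR: 1 when bits differ
  111001101
^ 110010010
-----------
  001011111
Decimal: 461 ^ 402 = 95



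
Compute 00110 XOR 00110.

XOR: 1 when bits differ
  00110
^ 00110
-------
  00000
Decimal: 6 ^ 6 = 0



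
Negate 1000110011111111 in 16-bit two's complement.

Original (sign bit 1, negative): 1000110011111111
Step 1 - Invert all bits: 0111001100000000
Step 2 - Add 1: 0111001100000001
Verification: 1000110011111111 + 0111001100000001 = 10000000000000000; discarding the end carry (carry out of the top bit) leaves the 16-bit value 0000000000000000, as required for x + (-x)



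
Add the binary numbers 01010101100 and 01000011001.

Add column by column from the right: bit + bit + carry-in; write the sum mod 2, carry 1 when the sum is 2 or 3.
carry:  10001110000
        01010101100
+       01000011001
-------------------
       010011000101
(the carry out of the leftmost column, 0, becomes the leading bit)
Decimal check:
  01010101100 = 512 + 128 + 32 + 8 + 4 = 684
  01000011001 = 512 + 16 + 8 + 1 = 537
  684 + 537 = 1221, and 010011000101 = 1024 + 128 + 64 + 4 + 1 = 1221 ✓



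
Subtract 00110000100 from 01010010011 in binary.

Method 1 - Direct subtraction (column by column from the right: bit − bit − borrow-in; if negative, add 2 and borrow 1 from the next column):
borrow: 01000011000
        01010010011
-       00110000100
-------------------
        00100001111

Method 2 - Add two's complement:
Two's complement of 00110000100: invert → 11001111011, add 1 → 11001111100
  01010010011
+ 11001111100
-------------
 100100001111  (end carry out of the top bit = 1)
Discarding the end carry: 00100001111
Decimal check:
  01010010011 = 512 + 128 + 16 + 2 + 1 = 659
  00110000100 = 256 + 128 + 4 = 388
  659 - 388 = 271, and 00100001111 = 256 + 8 + 4 + 2 + 1 = 271 ✓



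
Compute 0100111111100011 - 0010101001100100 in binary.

Method 1 - Direct subtraction (column by column from the right: bit − bit − borrow-in; if negative, add 2 and borrow 1 from the next column):
borrow: 0100000011111000
        0100111111100011
-       0010101001100100
------------------------
        0010010101111111

Method 2 - Add two's complement:
Two's complement of 0010101001100100: invert → 1101010110011011, add 1 → 1101010110011100
  0100111111100011
+ 1101010110011100
------------------
 10010010101111111  (end carry out of the top bit = 1)
Discarding the end carry: 0010010101111111
Decimal check:
  0100111111100011 = 16384 + 2048 + 1024 + 512 + 256 + 128 + 64 + 32 + 2 + 1 = 20451
  0010101001100100 = 8192 + 2048 + 512 + 64 + 32 + 4 = 10852
  20451 - 10852 = 9599, and 0010010101111111 = 8192 + 1024 + 256 + 64 + 32 + 16 + 8 + 4 + 2 + 1 = 9599 ✓



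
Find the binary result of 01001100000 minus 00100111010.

Method 1 - Direct subtraction (column by column from the right: bit − bit − borrow-in; if negative, add 2 and borrow 1 from the next column):
borrow: 01001111100
        01001100000
-       00100111010
-------------------
        00100100110

Method 2 - Add two's complement:
Two's complement of 00100111010: invert → 11011000101, add 1 → 11011000110
  01001100000
+ 11011000110
-------------
 100100100110  (end carry out of the top bit = 1)
Discarding the end carry: 00100100110
Decimal check:
  01001100000 = 512 + 64 + 32 = 608
  00100111010 = 256 + 32 + 16 + 8 + 2 = 314
  608 - 314 = 294, and 00100100110 = 256 + 32 + 4 + 2 = 294 ✓



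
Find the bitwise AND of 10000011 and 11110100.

AND: 1 only when both bits are 1
  10000011
& 11110100
----------
  10000000
Decimal: 131 & 244 = 128



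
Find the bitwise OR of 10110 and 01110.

OR: 1 when either bit is 1
  10110
| 01110
-------
  11110
Decimal: 22 | 14 = 30



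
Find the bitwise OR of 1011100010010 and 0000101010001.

OR: 1 when either bit is 1
  1011100010010
| 0000101010001
---------------
  1011101010011
Decimal: 5906 | 337 = 5971



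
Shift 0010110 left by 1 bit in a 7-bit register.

Original: 0010110 (decimal 22)
Shift left by 1 position
Append 1 zero on the right
Result: 0101100 (decimal 44)
Equivalent: 22 << 1 = 22 × 2^1 = 44



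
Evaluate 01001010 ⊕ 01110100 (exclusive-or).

XOR: 1 when bits differ
  01001010
^ 01110100
----------
  00111110
Decimal: 74 ^ 116 = 62



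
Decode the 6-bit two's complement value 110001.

Binary: 110001
Sign bit: 1 (negative)
Invert: 001110
Add 1:  001111
Magnitude: 001111 = 8 + 4 + 2 + 1 = 15
Value: -15



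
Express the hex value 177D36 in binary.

Convert each hex digit to 4 bits:
  1 = 0001
  7 = 0111
  7 = 0111
  D = 1101
  3 = 0011
  6 = 0110
Concatenate: 000101110111110100110110



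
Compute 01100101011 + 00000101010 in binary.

Add column by column from the right: bit + bit + carry-in; write the sum mod 2, carry 1 when the sum is 2 or 3.
carry:  00001010100
        01100101011
+       00000101010
-------------------
       001101010101
(the carry out of the leftmost column, 0, becomes the leading bit)
Decimal check:
  01100101011 = 512 + 256 + 32 + 8 + 2 + 1 = 811
  00000101010 = 32 + 8 + 2 = 42
  811 + 42 = 853, and 001101010101 = 512 + 256 + 64 + 16 + 4 + 1 = 853 ✓



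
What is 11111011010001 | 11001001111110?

OR: 1 when either bit is 1
  11111011010001
| 11001001111110
----------------
  11111011111111
Decimal: 16081 | 12926 = 16127



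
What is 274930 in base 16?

Using repeated division by 16 (digits 10–15 are A–F):
274930 ÷ 16 = 17183 remainder 2
17183 ÷ 16 = 1073 remainder 15 (F)
1073 ÷ 16 = 67 remainder 1
67 ÷ 16 = 4 remainder 3
4 ÷ 16 = 0 remainder 4
Reading remainders bottom to top: 431F2



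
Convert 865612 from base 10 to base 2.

Using repeated division by 2:
865612 ÷ 2 = 432806 remainder 0
432806 ÷ 2 = 216403 remainder 0
216403 ÷ 2 = 108201 remainder 1
108201 ÷ 2 = 54100 remainder 1
54100 ÷ 2 = 27050 remainder 0
27050 ÷ 2 = 13525 remainder 0
13525 ÷ 2 = 6762 remainder 1
6762 ÷ 2 = 3381 remainder 0
3381 ÷ 2 = 1690 remainder 1
1690 ÷ 2 = 845 remainder 0
845 ÷ 2 = 422 remainder 1
422 ÷ 2 = 211 remainder 0
211 ÷ 2 = 105 remainder 1
105 ÷ 2 = 52 remainder 1
52 ÷ 2 = 26 remainder 0
26 ÷ 2 = 13 remainder 0
13 ÷ 2 = 6 remainder 1
6 ÷ 2 = 3 remainder 0
3 ÷ 2 = 1 remainder 1
1 ÷ 2 = 0 remainder 1
Reading remainders bottom to top: 11010011010101001100



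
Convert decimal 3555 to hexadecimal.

Using repeated division by 16 (digits 10–15 are A–F):
3555 ÷ 16 = 222 remainder 3
222 ÷ 16 = 13 remainder 14 (E)
13 ÷ 16 = 0 remainder 13 (D)
Reading remainders bottom to top: DE3



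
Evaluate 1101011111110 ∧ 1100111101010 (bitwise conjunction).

AND: 1 only when both bits are 1
  1101011111110
& 1100111101010
---------------
  1100011101010
Decimal: 6910 & 6634 = 6378



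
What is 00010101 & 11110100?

AND: 1 only when both bits are 1
  00010101
& 11110100
----------
  00010100
Decimal: 21 & 244 = 20



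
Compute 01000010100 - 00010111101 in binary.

Method 1 - Direct subtraction (column by column from the right: bit − bit − borrow-in; if negative, add 2 and borrow 1 from the next column):
borrow: 01111111110
        01000010100
-       00010111101
-------------------
        00101010111

Method 2 - Add two's complement:
Two's complement of 00010111101: invert → 11101000010, add 1 → 11101000011
  01000010100
+ 11101000011
-------------
 100101010111  (end carry out of the top bit = 1)
Discarding the end carry: 00101010111
Decimal check:
  01000010100 = 512 + 16 + 4 = 532
  00010111101 = 128 + 32 + 16 + 8 + 4 + 1 = 189
  532 - 189 = 343, and 00101010111 = 256 + 64 + 16 + 4 + 2 + 1 = 343 ✓



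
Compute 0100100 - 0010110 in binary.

Method 1 - Direct subtraction (column by column from the right: bit − bit − borrow-in; if negative, add 2 and borrow 1 from the next column):
borrow: 0111100
        0100100
-       0010110
---------------
        0001110

Method 2 - Add two's complement:
Two's complement of 0010110: invert → 1101001, add 1 → 1101010
  0100100
+ 1101010
---------
 10001110  (end carry out of the top bit = 1)
Discarding the end carry: 0001110
Decimal check:
  0100100 = 32 + 4 = 36
  0010110 = 16 + 4 + 2 = 22
  36 - 22 = 14, and 0001110 = 8 + 4 + 2 = 14 ✓



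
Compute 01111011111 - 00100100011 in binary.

Method 1 - Direct subtraction (column by column from the right: bit − bit − borrow-in; if negative, add 2 and borrow 1 from the next column):
borrow: 00001000000
        01111011111
-       00100100011
-------------------
        01010111100

Method 2 - Add two's complement:
Two's complement of 00100100011: invert → 11011011100, add 1 → 11011011101
  01111011111
+ 11011011101
-------------
 101010111100  (end carry out of the top bit = 1)
Discarding the end carry: 01010111100
Decimal check:
  01111011111 = 512 + 256 + 128 + 64 + 16 + 8 + 4 + 2 + 1 = 991
  00100100011 = 256 + 32 + 2 + 1 = 291
  991 - 291 = 700, and 01010111100 = 512 + 128 + 32 + 16 + 8 + 4 = 700 ✓



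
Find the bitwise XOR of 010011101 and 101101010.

XOR: 1 when bits differ
  010011101
^ 101101010
-----------
  111110111
Decimal: 157 ^ 362 = 503



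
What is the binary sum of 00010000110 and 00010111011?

Add column by column from the right: bit + bit + carry-in; write the sum mod 2, carry 1 when the sum is 2 or 3.
carry:  00101111100
        00010000110
+       00010111011
-------------------
       000101000001
(the carry out of the leftmost column, 0, becomes the leading bit)
Decimal check:
  00010000110 = 128 + 4 + 2 = 134
  00010111011 = 128 + 32 + 16 + 8 + 2 + 1 = 187
  134 + 187 = 321, and 000101000001 = 256 + 64 + 1 = 321 ✓



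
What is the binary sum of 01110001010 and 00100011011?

Add column by column from the right: bit + bit + carry-in; write the sum mod 2, carry 1 when the sum is 2 or 3.
carry:  11000110100
        01110001010
+       00100011011
-------------------
       010010100101
(the carry out of the leftmost column, 0, becomes the leading bit)
Decimal check:
  01110001010 = 512 + 256 + 128 + 8 + 2 = 906
  00100011011 = 256 + 16 + 8 + 2 + 1 = 283
  906 + 283 = 1189, and 010010100101 = 1024 + 128 + 32 + 4 + 1 = 1189 ✓



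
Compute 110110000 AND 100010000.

AND: 1 only when both bits are 1
  110110000
& 100010000
-----------
  100010000
Decimal: 432 & 272 = 272



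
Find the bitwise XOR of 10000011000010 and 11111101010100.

XOR: 1 when bits differ
  10000011000010
^ 11111101010100
----------------
  01111110010110
Decimal: 8386 ^ 16212 = 8086



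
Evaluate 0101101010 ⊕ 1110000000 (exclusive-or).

XOR: 1 when bits differ
  0101101010
^ 1110000000
------------
  1011101010
Decimal: 362 ^ 896 = 746



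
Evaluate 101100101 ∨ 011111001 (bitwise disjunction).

OR: 1 when either bit is 1
  101100101
| 011111001
-----------
  111111101
Decimal: 357 | 249 = 509



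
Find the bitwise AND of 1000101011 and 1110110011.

AND: 1 only when both bits are 1
  1000101011
& 1110110011
------------
  1000100011
Decimal: 555 & 947 = 547



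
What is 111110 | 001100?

OR: 1 when either bit is 1
  111110
| 001100
--------
  111110
Decimal: 62 | 12 = 62



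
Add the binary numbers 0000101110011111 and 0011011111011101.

Add column by column from the right: bit + bit + carry-in; write the sum mod 2, carry 1 when the sum is 2 or 3.
carry:  0111111100111110
        0000101110011111
+       0011011111011101
------------------------
       00100001101111100
(the carry out of the leftmost column, 0, becomes the leading bit)
Decimal check:
  0000101110011111 = 2048 + 512 + 256 + 128 + 16 + 8 + 4 + 2 + 1 = 2975
  0011011111011101 = 8192 + 4096 + 1024 + 512 + 256 + 128 + 64 + 16 + 8 + 4 + 1 = 14301
  2975 + 14301 = 17276, and 00100001101111100 = 16384 + 512 + 256 + 64 + 32 + 16 + 8 + 4 = 17276 ✓



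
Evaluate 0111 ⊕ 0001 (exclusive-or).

XOR: 1 when bits differ
  0111
^ 0001
------
  0110
Decimal: 7 ^ 1 = 6



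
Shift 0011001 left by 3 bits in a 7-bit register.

Original: 0011001 (decimal 25)
Shift left by 3 positions
Append 3 zeros on the right and drop the 3 high bits that overflow the 7-bit width
Result: 1001000 (decimal 72)
Equivalent: 25 << 3 = 25 × 2^3 = 200, truncated to 7 bits = 72



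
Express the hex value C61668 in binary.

Convert each hex digit to 4 bits:
  C = 1100
  6 = 0110
  1 = 0001
  6 = 0110
  6 = 0110
  8 = 1000
Concatenate: 110001100001011001101000



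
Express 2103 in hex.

Using repeated division by 16 (digits 10–15 are A–F):
2103 ÷ 16 = 131 remainder 7
131 ÷ 16 = 8 remainder 3
8 ÷ 16 = 0 remainder 8
Reading remainders bottom to top: 837



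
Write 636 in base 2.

Using repeated division by 2:
636 ÷ 2 = 318 remainder 0
318 ÷ 2 = 159 remainder 0
159 ÷ 2 = 79 remainder 1
79 ÷ 2 = 39 remainder 1
39 ÷ 2 = 19 remainder 1
19 ÷ 2 = 9 remainder 1
9 ÷ 2 = 4 remainder 1
4 ÷ 2 = 2 remainder 0
2 ÷ 2 = 1 remainder 0
1 ÷ 2 = 0 remainder 1
Reading remainders bottom to top: 1001111100



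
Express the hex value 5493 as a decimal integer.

Expand by place value (powers of 16):
5493 = 5 × 16^3 + 4 × 16^2 + 9 × 16^1 + 3 × 16^0
= 5 × 4096 + 4 × 256 + 9 × 16 + 3 × 1
= 20480 + 1024 + 144 + 3
= 21651



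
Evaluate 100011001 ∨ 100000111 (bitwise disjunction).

OR: 1 when either bit is 1
  100011001
| 100000111
-----------
  100011111
Decimal: 281 | 263 = 287



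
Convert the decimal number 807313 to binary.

Using repeated division by 2:
807313 ÷ 2 = 403656 remainder 1
403656 ÷ 2 = 201828 remainder 0
201828 ÷ 2 = 100914 remainder 0
100914 ÷ 2 = 50457 remainder 0
50457 ÷ 2 = 25228 remainder 1
25228 ÷ 2 = 12614 remainder 0
12614 ÷ 2 = 6307 remainder 0
6307 ÷ 2 = 3153 remainder 1
3153 ÷ 2 = 1576 remainder 1
1576 ÷ 2 = 788 remainder 0
788 ÷ 2 = 394 remainder 0
394 ÷ 2 = 197 remainder 0
197 ÷ 2 = 98 remainder 1
98 ÷ 2 = 49 remainder 0
49 ÷ 2 = 24 remainder 1
24 ÷ 2 = 12 remainder 0
12 ÷ 2 = 6 remainder 0
6 ÷ 2 = 3 remainder 0
3 ÷ 2 = 1 remainder 1
1 ÷ 2 = 0 remainder 1
Reading remainders bottom to top: 11000101000110010001



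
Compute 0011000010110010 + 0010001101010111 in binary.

Add column by column from the right: bit + bit + carry-in; write the sum mod 2, carry 1 when the sum is 2 or 3.
carry:  0100011111101100
        0011000010110010
+       0010001101010111
------------------------
       00101010000001001
(the carry out of the leftmost column, 0, becomes the leading bit)
Decimal check:
  0011000010110010 = 8192 + 4096 + 128 + 32 + 16 + 2 = 12466
  0010001101010111 = 8192 + 512 + 256 + 64 + 16 + 4 + 2 + 1 = 9047
  12466 + 9047 = 21513, and 00101010000001001 = 16384 + 4096 + 1024 + 8 + 1 = 21513 ✓



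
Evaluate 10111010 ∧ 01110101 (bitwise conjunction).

AND: 1 only when both bits are 1
  10111010
& 01110101
----------
  00110000
Decimal: 186 & 117 = 48



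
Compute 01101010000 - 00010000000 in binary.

Method 1 - Direct subtraction (column by column from the right: bit − bit − borrow-in; if negative, add 2 and borrow 1 from the next column):
borrow: 00100000000
        01101010000
-       00010000000
-------------------
        01011010000

Method 2 - Add two's complement:
Two's complement of 00010000000: invert → 11101111111, add 1 → 11110000000
  01101010000
+ 11110000000
-------------
 101011010000  (end carry out of the top bit = 1)
Discarding the end carry: 01011010000
Decimal check:
  01101010000 = 512 + 256 + 64 + 16 = 848
  00010000000 = 128
  848 - 128 = 720, and 01011010000 = 512 + 128 + 64 + 16 = 720 ✓



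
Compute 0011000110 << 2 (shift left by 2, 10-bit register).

Original: 0011000110 (decimal 198)
Shift left by 2 positions
Append 2 zeros on the right
Result: 1100011000 (decimal 792)
Equivalent: 198 << 2 = 198 × 2^2 = 792



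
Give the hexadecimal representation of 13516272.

Using repeated division by 16 (digits 10–15 are A–F):
13516272 ÷ 16 = 844767 remainder 0
844767 ÷ 16 = 52797 remainder 15 (F)
52797 ÷ 16 = 3299 remainder 13 (D)
3299 ÷ 16 = 206 remainder 3
206 ÷ 16 = 12 remainder 14 (E)
12 ÷ 16 = 0 remainder 12 (C)
Reading remainders bottom to top: CE3DF0



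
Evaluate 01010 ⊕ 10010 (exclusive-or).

XOR: 1 when bits differ
  01010
^ 10010
-------
  11000
Decimal: 10 ^ 18 = 24



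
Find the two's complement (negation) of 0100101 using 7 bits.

Original: 0100101
Step 1 - Invert all bits: 1011010
Step 2 - Add 1: 1011011
Verification: 0100101 + 1011011 = 10000000; discarding the end carry (carry out of the top bit) leaves the 7-bit value 0000000, as required for x + (-x)



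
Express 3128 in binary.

Using repeated division by 2:
3128 ÷ 2 = 1564 remainder 0
1564 ÷ 2 = 782 remainder 0
782 ÷ 2 = 391 remainder 0
391 ÷ 2 = 195 remainder 1
195 ÷ 2 = 97 remainder 1
97 ÷ 2 = 48 remainder 1
48 ÷ 2 = 24 remainder 0
24 ÷ 2 = 12 remainder 0
12 ÷ 2 = 6 remainder 0
6 ÷ 2 = 3 remainder 0
3 ÷ 2 = 1 remainder 1
1 ÷ 2 = 0 remainder 1
Reading remainders bottom to top: 110000111000



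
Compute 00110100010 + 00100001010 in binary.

Add column by column from the right: bit + bit + carry-in; write the sum mod 2, carry 1 when the sum is 2 or 3.
carry:  01000000100
        00110100010
+       00100001010
-------------------
       001010101100
(the carry out of the leftmost column, 0, becomes the leading bit)
Decimal check:
  00110100010 = 256 + 128 + 32 + 2 = 418
  00100001010 = 256 + 8 + 2 = 266
  418 + 266 = 684, and 001010101100 = 512 + 128 + 32 + 8 + 4 = 684 ✓



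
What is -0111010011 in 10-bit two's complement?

Original: 0111010011
Step 1 - Invert all bits: 1000101100
Step 2 - Add 1: 1000101101
Verification: 0111010011 + 1000101101 = 10000000000; discarding the end carry (carry out of the top bit) leaves the 10-bit value 0000000000, as required for x + (-x)



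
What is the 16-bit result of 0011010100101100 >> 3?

Original: 0011010100101100 (decimal 13612)
Shift right by 3 positions
Drop the 3 low bits; fill with zeros on the left
Result: 0000011010100101 (decimal 1701)
Equivalent: 13612 >> 3 = 13612 ÷ 2^3 = 1701



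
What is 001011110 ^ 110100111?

XOR: 1 when bits differ
  001011110
^ 110100111
-----------
  111111001
Decimal: 94 ^ 423 = 505



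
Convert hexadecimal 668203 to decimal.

Expand by place value (powers of 16):
668203 = 6 × 16^5 + 6 × 16^4 + 8 × 16^3 + 2 × 16^2 + 0 × 16^1 + 3 × 16^0
= 6 × 1048576 + 6 × 65536 + 8 × 4096 + 2 × 256 + 0 × 16 + 3 × 1
= 6291456 + 393216 + 32768 + 512 + 0 + 3
= 6717955



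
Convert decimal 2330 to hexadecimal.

Using repeated division by 16 (digits 10–15 are A–F):
2330 ÷ 16 = 145 remainder 10 (A)
145 ÷ 16 = 9 remainder 1
9 ÷ 16 = 0 remainder 9
Reading remainders bottom to top: 91A



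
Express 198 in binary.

Using repeated division by 2:
198 ÷ 2 = 99 remainder 0
99 ÷ 2 = 49 remainder 1
49 ÷ 2 = 24 remainder 1
24 ÷ 2 = 12 remainder 0
12 ÷ 2 = 6 remainder 0
6 ÷ 2 = 3 remainder 0
3 ÷ 2 = 1 remainder 1
1 ÷ 2 = 0 remainder 1
Reading remainders bottom to top: 11000110



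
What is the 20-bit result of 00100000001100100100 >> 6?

Original: 00100000001100100100 (decimal 131876)
Shift right by 6 positions
Drop the 6 low bits; fill with zeros on the left
Result: 00000000100000001100 (decimal 2060)
Equivalent: 131876 >> 6 = 131876 ÷ 2^6 = 2060



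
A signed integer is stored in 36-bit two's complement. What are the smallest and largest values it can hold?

For 36-bit two's complement:
Minimum: -2^35 = -34359738368
Maximum: 2^35 - 1 = 34359738367



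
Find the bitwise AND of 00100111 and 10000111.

AND: 1 only when both bits are 1
  00100111
& 10000111
----------
  00000111
Decimal: 39 & 135 = 7



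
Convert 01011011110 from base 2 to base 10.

Sum of powers of 2 for each 1-bit:
2^1 + 2^2 + 2^3 + 2^4 + 2^6 + 2^7 + 2^9
= 2 + 4 + 8 + 16 + 64 + 128 + 512
= 734



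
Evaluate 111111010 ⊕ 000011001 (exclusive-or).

XOR: 1 when bits differ
  111111010
^ 000011001
-----------
  111100011
Decimal: 506 ^ 25 = 483



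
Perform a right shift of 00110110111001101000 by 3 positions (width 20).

Original: 00110110111001101000 (decimal 224872)
Shift right by 3 positions
Drop the 3 low bits; fill with zeros on the left
Result: 00000110110111001101 (decimal 28109)
Equivalent: 224872 >> 3 = 224872 ÷ 2^3 = 28109



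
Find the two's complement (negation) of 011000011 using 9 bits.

Original: 011000011
Step 1 - Invert all bits: 100111100
Step 2 - Add 1: 100111101
Verification: 011000011 + 100111101 = 1000000000; discarding the end carry (carry out of the top bit) leaves the 9-bit value 000000000, as required for x + (-x)



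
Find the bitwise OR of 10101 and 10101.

OR: 1 when either bit is 1
  10101
| 10101
-------
  10101
Decimal: 21 | 21 = 21



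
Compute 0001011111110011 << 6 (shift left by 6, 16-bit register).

Original: 0001011111110011 (decimal 6131)
Shift left by 6 positions
Append 6 zeros on the right and drop the 6 high bits that overflow the 16-bit width
Result: 1111110011000000 (decimal 64704)
Equivalent: 6131 << 6 = 6131 × 2^6 = 392384, truncated to 16 bits = 64704



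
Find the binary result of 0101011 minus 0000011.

Method 1 - Direct subtraction (column by column from the right: bit − bit − borrow-in; if negative, add 2 and borrow 1 from the next column):
borrow: 0000000
        0101011
-       0000011
---------------
        0101000

Method 2 - Add two's complement:
Two's complement of 0000011: invert → 1111100, add 1 → 1111101
  0101011
+ 1111101
---------
 10101000  (end carry out of the top bit = 1)
Discarding the end carry: 0101000
Decimal check:
  0101011 = 32 + 8 + 2 + 1 = 43
  0000011 = 2 + 1 = 3
  43 - 3 = 40, and 0101000 = 32 + 8 = 40 ✓



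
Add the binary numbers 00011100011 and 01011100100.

Add column by column from the right: bit + bit + carry-in; write the sum mod 2, carry 1 when the sum is 2 or 3.
carry:  00111000000
        00011100011
+       01011100100
-------------------
       001111000111
(the carry out of the leftmost column, 0, becomes the leading bit)
Decimal check:
  00011100011 = 128 + 64 + 32 + 2 + 1 = 227
  01011100100 = 512 + 128 + 64 + 32 + 4 = 740
  227 + 740 = 967, and 001111000111 = 512 + 256 + 128 + 64 + 4 + 2 + 1 = 967 ✓



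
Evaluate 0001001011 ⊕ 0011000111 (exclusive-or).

XOR: 1 when bits differ
  0001001011
^ 0011000111
------------
  0010001100
Decimal: 75 ^ 199 = 140



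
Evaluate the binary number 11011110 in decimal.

Sum of powers of 2 for each 1-bit:
2^1 + 2^2 + 2^3 + 2^4 + 2^6 + 2^7
= 2 + 4 + 8 + 16 + 64 + 128
= 222



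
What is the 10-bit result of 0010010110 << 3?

Original: 0010010110 (decimal 150)
Shift left by 3 positions
Append 3 zeros on the right and drop the 3 high bits that overflow the 10-bit width
Result: 0010110000 (decimal 176)
Equivalent: 150 << 3 = 150 × 2^3 = 1200, truncated to 10 bits = 176



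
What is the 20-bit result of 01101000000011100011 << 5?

Original: 01101000000011100011 (decimal 426211)
Shift left by 5 positions
Append 5 zeros on the right and drop the 5 high bits that overflow the 20-bit width
Result: 00000001110001100000 (decimal 7264)
Equivalent: 426211 << 5 = 426211 × 2^5 = 13638752, truncated to 20 bits = 7264



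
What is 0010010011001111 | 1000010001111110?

OR: 1 when either bit is 1
  0010010011001111
| 1000010001111110
------------------
  1010010011111111
Decimal: 9423 | 33918 = 42239



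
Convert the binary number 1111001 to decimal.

Sum of powers of 2 for each 1-bit:
2^0 + 2^3 + 2^4 + 2^5 + 2^6
= 1 + 8 + 16 + 32 + 64
= 121



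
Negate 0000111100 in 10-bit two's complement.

Original: 0000111100
Step 1 - Invert all bits: 1111000011
Step 2 - Add 1: 1111000100
Verification: 0000111100 + 1111000100 = 10000000000; discarding the end carry (carry out of the top bit) leaves the 10-bit value 0000000000, as required for x + (-x)



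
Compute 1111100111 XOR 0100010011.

XOR: 1 when bits differ
  1111100111
^ 0100010011
------------
  1011110100
Decimal: 999 ^ 275 = 756



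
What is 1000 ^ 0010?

XOR: 1 when bits differ
  1000
^ 0010
------
  1010
Decimal: 8 ^ 2 = 10



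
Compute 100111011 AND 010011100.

AND: 1 only when both bits are 1
  100111011
& 010011100
-----------
  000011000
Decimal: 315 & 156 = 24



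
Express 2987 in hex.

Using repeated division by 16 (digits 10–15 are A–F):
2987 ÷ 16 = 186 remainder 11 (B)
186 ÷ 16 = 11 remainder 10 (A)
11 ÷ 16 = 0 remainder 11 (B)
Reading remainders bottom to top: BAB



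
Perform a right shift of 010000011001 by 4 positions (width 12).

Original: 010000011001 (decimal 1049)
Shift right by 4 positions
Drop the 4 low bits; fill with zeros on the left
Result: 000001000001 (decimal 65)
Equivalent: 1049 >> 4 = 1049 ÷ 2^4 = 65



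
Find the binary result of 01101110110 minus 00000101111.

Method 1 - Direct subtraction (column by column from the right: bit − bit − borrow-in; if negative, add 2 and borrow 1 from the next column):
borrow: 00000011110
        01101110110
-       00000101111
-------------------
        01101000111

Method 2 - Add two's complement:
Two's complement of 00000101111: invert → 11111010000, add 1 → 11111010001
  01101110110
+ 11111010001
-------------
 101101000111  (end carry out of the top bit = 1)
Discarding the end carry: 01101000111
Decimal check:
  01101110110 = 512 + 256 + 64 + 32 + 16 + 4 + 2 = 886
  00000101111 = 32 + 8 + 4 + 2 + 1 = 47
  886 - 47 = 839, and 01101000111 = 512 + 256 + 64 + 4 + 2 + 1 = 839 ✓



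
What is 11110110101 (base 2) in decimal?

Sum of powers of 2 for each 1-bit:
2^0 + 2^2 + 2^4 + 2^5 + 2^7 + 2^8 + 2^9 + 2^10
= 1 + 4 + 16 + 32 + 128 + 256 + 512 + 1024
= 1973



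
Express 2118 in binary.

Using repeated division by 2:
2118 ÷ 2 = 1059 remainder 0
1059 ÷ 2 = 529 remainder 1
529 ÷ 2 = 264 remainder 1
264 ÷ 2 = 132 remainder 0
132 ÷ 2 = 66 remainder 0
66 ÷ 2 = 33 remainder 0
33 ÷ 2 = 16 remainder 1
16 ÷ 2 = 8 remainder 0
8 ÷ 2 = 4 remainder 0
4 ÷ 2 = 2 remainder 0
2 ÷ 2 = 1 remainder 0
1 ÷ 2 = 0 remainder 1
Reading remainders bottom to top: 100001000110



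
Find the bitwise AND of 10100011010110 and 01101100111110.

AND: 1 only when both bits are 1
  10100011010110
& 01101100111110
----------------
  00100000010110
Decimal: 10454 & 6974 = 2070



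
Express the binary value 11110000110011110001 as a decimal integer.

Sum of powers of 2 for each 1-bit:
2^0 + 2^4 + 2^5 + 2^6 + 2^7 + 2^10 + 2^11 + 2^16 + 2^17 + 2^18 + 2^19
= 1 + 16 + 32 + 64 + 128 + 1024 + 2048 + 65536 + 131072 + 262144 + 524288
= 986353



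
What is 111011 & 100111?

AND: 1 only when both bits are 1
  111011
& 100111
--------
  100011
Decimal: 59 & 39 = 35



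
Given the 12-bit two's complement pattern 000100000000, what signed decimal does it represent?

Binary: 000100000000
Sign bit: 0 (non-negative)
Read directly as an unsigned value:
000100000000 = 256
Value: 256



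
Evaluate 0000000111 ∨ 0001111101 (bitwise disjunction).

OR: 1 when either bit is 1
  0000000111
| 0001111101
------------
  0001111111
Decimal: 7 | 125 = 127



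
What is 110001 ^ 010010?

XOR: 1 when bits differ
  110001
^ 010010
--------
  100011
Decimal: 49 ^ 18 = 35



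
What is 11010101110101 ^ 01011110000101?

XOR: 1 when bits differ
  11010101110101
^ 01011110000101
----------------
  10001011110000
Decimal: 13685 ^ 6021 = 8944



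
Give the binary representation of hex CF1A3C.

Convert each hex digit to 4 bits:
  C = 1100
  F = 1111
  1 = 0001
  A = 1010
  3 = 0011
  C = 1100
Concatenate: 110011110001101000111100



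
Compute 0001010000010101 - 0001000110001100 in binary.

Method 1 - Direct subtraction (column by column from the right: bit − bit − borrow-in; if negative, add 2 and borrow 1 from the next column):
borrow: 0000011100010000
        0001010000010101
-       0001000110001100
------------------------
        0000001010001001

Method 2 - Add two's complement:
Two's complement of 0001000110001100: invert → 1110111001110011, add 1 → 1110111001110100
  0001010000010101
+ 1110111001110100
------------------
 10000001010001001  (end carry out of the top bit = 1)
Discarding the end carry: 0000001010001001
Decimal check:
  0001010000010101 = 4096 + 1024 + 16 + 4 + 1 = 5141
  0001000110001100 = 4096 + 256 + 128 + 8 + 4 = 4492
  5141 - 4492 = 649, and 0000001010001001 = 512 + 128 + 8 + 1 = 649 ✓



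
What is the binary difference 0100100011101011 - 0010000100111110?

Method 1 - Direct subtraction (column by column from the right: bit − bit − borrow-in; if negative, add 2 and borrow 1 from the next column):
borrow: 0100111001111000
        0100100011101011
-       0010000100111110
------------------------
        0010011110101101

Method 2 - Add two's complement:
Two's complement of 0010000100111110: invert → 1101111011000001, add 1 → 1101111011000010
  0100100011101011
+ 1101111011000010
------------------
 10010011110101101  (end carry out of the top bit = 1)
Discarding the end carry: 0010011110101101
Decimal check:
  0100100011101011 = 16384 + 2048 + 128 + 64 + 32 + 8 + 2 + 1 = 18667
  0010000100111110 = 8192 + 256 + 32 + 16 + 8 + 4 + 2 = 8510
  18667 - 8510 = 10157, and 0010011110101101 = 8192 + 1024 + 512 + 256 + 128 + 32 + 8 + 4 + 1 = 10157 ✓



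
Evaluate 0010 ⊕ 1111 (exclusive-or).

XOR: 1 when bits differ
  0010
^ 1111
------
  1101
Decimal: 2 ^ 15 = 13



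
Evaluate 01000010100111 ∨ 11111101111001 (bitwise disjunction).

OR: 1 when either bit is 1
  01000010100111
| 11111101111001
----------------
  11111111111111
Decimal: 4263 | 16249 = 16383



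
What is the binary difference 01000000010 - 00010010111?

Method 1 - Direct subtraction (column by column from the right: bit − bit − borrow-in; if negative, add 2 and borrow 1 from the next column):
borrow: 01111111110
        01000000010
-       00010010111
-------------------
        00101101011

Method 2 - Add two's complement:
Two's complement of 00010010111: invert → 11101101000, add 1 → 11101101001
  01000000010
+ 11101101001
-------------
 100101101011  (end carry out of the top bit = 1)
Discarding the end carry: 00101101011
Decimal check:
  01000000010 = 512 + 2 = 514
  00010010111 = 128 + 16 + 4 + 2 + 1 = 151
  514 - 151 = 363, and 00101101011 = 256 + 64 + 32 + 8 + 2 + 1 = 363 ✓



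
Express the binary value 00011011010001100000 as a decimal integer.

Sum of powers of 2 for each 1-bit:
2^5 + 2^6 + 2^10 + 2^12 + 2^13 + 2^15 + 2^16
= 32 + 64 + 1024 + 4096 + 8192 + 32768 + 65536
= 111712



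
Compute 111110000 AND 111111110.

AND: 1 only when both bits are 1
  111110000
& 111111110
-----------
  111110000
Decimal: 496 & 510 = 496



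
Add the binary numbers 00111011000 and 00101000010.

Add column by column from the right: bit + bit + carry-in; write the sum mod 2, carry 1 when the sum is 2 or 3.
carry:  01110000000
        00111011000
+       00101000010
-------------------
       001100011010
(the carry out of the leftmost column, 0, becomes the leading bit)
Decimal check:
  00111011000 = 256 + 128 + 64 + 16 + 8 = 472
  00101000010 = 256 + 64 + 2 = 322
  472 + 322 = 794, and 001100011010 = 512 + 256 + 16 + 8 + 2 = 794 ✓



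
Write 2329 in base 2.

Using repeated division by 2:
2329 ÷ 2 = 1164 remainder 1
1164 ÷ 2 = 582 remainder 0
582 ÷ 2 = 291 remainder 0
291 ÷ 2 = 145 remainder 1
145 ÷ 2 = 72 remainder 1
72 ÷ 2 = 36 remainder 0
36 ÷ 2 = 18 remainder 0
18 ÷ 2 = 9 remainder 0
9 ÷ 2 = 4 remainder 1
4 ÷ 2 = 2 remainder 0
2 ÷ 2 = 1 remainder 0
1 ÷ 2 = 0 remainder 1
Reading remainders bottom to top: 100100011001



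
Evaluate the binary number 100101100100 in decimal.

Sum of powers of 2 for each 1-bit:
2^2 + 2^5 + 2^6 + 2^8 + 2^11
= 4 + 32 + 64 + 256 + 2048
= 2404

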